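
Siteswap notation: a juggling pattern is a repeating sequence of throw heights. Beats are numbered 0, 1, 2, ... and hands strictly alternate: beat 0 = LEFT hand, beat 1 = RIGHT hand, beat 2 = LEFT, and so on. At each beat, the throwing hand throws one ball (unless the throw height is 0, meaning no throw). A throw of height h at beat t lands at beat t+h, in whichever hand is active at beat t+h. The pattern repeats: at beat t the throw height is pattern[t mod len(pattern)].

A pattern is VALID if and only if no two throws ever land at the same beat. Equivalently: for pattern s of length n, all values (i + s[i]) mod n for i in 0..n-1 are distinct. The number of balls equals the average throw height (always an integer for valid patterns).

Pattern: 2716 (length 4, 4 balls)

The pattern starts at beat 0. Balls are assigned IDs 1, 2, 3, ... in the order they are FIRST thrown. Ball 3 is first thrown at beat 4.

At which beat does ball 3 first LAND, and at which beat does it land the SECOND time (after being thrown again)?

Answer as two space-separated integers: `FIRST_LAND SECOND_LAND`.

Answer: 6 7

Derivation:
Beat 0 (L): throw ball1 h=2 -> lands@2:L; in-air after throw: [b1@2:L]
Beat 1 (R): throw ball2 h=7 -> lands@8:L; in-air after throw: [b1@2:L b2@8:L]
Beat 2 (L): throw ball1 h=1 -> lands@3:R; in-air after throw: [b1@3:R b2@8:L]
Beat 3 (R): throw ball1 h=6 -> lands@9:R; in-air after throw: [b2@8:L b1@9:R]
Beat 4 (L): throw ball3 h=2 -> lands@6:L; in-air after throw: [b3@6:L b2@8:L b1@9:R]
Beat 5 (R): throw ball4 h=7 -> lands@12:L; in-air after throw: [b3@6:L b2@8:L b1@9:R b4@12:L]
Beat 6 (L): throw ball3 h=1 -> lands@7:R; in-air after throw: [b3@7:R b2@8:L b1@9:R b4@12:L]
Beat 7 (R): throw ball3 h=6 -> lands@13:R; in-air after throw: [b2@8:L b1@9:R b4@12:L b3@13:R]
Ball 3: thrown@4 h=2 -> first land @6; rethrown@6 h=1 -> second land @7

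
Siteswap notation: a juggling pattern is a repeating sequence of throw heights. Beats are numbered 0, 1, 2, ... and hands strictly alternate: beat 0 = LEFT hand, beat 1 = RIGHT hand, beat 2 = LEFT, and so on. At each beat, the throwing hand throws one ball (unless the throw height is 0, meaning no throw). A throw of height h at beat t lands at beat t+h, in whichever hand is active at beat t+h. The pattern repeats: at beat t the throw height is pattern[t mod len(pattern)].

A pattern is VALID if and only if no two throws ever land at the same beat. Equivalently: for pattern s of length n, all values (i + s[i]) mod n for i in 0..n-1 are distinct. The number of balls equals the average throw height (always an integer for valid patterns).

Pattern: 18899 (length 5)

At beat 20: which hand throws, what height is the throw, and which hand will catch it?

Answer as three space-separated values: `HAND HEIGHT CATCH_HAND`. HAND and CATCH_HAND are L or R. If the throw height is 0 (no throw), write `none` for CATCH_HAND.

Answer: L 1 R

Derivation:
Beat 20: 20 mod 2 = 0, so hand = L
Throw height = pattern[20 mod 5] = pattern[0] = 1
Lands at beat 20+1=21, 21 mod 2 = 1, so catch hand = R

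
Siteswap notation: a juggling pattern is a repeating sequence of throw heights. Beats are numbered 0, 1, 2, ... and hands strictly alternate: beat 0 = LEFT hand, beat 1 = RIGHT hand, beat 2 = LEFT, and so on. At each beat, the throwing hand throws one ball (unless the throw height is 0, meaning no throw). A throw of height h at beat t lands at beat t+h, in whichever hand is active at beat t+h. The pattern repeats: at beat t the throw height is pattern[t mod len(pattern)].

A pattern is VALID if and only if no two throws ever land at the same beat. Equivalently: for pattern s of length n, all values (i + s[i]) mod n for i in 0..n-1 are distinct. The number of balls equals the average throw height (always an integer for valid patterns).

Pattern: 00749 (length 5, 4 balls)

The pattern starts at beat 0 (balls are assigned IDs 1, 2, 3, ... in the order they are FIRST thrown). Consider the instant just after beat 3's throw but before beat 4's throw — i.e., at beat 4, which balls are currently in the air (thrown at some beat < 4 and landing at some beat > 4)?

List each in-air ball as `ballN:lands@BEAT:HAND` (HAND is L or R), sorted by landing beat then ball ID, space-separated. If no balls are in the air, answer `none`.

Beat 2 (L): throw ball1 h=7 -> lands@9:R; in-air after throw: [b1@9:R]
Beat 3 (R): throw ball2 h=4 -> lands@7:R; in-air after throw: [b2@7:R b1@9:R]
Beat 4 (L): throw ball3 h=9 -> lands@13:R; in-air after throw: [b2@7:R b1@9:R b3@13:R]

Answer: ball2:lands@7:R ball1:lands@9:R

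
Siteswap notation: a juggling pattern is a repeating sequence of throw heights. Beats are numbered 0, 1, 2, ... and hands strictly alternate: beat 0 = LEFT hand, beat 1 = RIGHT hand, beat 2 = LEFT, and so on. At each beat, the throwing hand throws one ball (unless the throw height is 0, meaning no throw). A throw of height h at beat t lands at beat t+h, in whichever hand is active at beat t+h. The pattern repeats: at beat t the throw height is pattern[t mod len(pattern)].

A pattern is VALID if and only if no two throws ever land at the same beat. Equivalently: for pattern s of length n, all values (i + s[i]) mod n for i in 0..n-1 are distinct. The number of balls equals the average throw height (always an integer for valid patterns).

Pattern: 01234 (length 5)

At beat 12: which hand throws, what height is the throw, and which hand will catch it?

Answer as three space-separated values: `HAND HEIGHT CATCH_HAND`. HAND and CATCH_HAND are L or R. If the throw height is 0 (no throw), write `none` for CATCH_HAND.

Answer: L 2 L

Derivation:
Beat 12: 12 mod 2 = 0, so hand = L
Throw height = pattern[12 mod 5] = pattern[2] = 2
Lands at beat 12+2=14, 14 mod 2 = 0, so catch hand = L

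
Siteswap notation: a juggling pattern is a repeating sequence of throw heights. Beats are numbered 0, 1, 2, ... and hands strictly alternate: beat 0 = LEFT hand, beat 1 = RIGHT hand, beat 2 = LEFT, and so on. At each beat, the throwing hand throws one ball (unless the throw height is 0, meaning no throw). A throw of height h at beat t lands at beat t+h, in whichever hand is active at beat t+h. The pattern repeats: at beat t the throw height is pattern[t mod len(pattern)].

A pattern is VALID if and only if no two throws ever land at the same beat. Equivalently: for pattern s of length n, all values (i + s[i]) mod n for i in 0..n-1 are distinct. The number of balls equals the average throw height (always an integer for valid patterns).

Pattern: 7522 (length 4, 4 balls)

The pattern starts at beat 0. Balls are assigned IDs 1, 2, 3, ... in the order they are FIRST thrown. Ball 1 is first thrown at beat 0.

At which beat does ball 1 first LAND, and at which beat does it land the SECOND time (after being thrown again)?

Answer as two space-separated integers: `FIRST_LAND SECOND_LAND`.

Beat 0 (L): throw ball1 h=7 -> lands@7:R; in-air after throw: [b1@7:R]
Beat 1 (R): throw ball2 h=5 -> lands@6:L; in-air after throw: [b2@6:L b1@7:R]
Beat 2 (L): throw ball3 h=2 -> lands@4:L; in-air after throw: [b3@4:L b2@6:L b1@7:R]
Beat 3 (R): throw ball4 h=2 -> lands@5:R; in-air after throw: [b3@4:L b4@5:R b2@6:L b1@7:R]
Beat 4 (L): throw ball3 h=7 -> lands@11:R; in-air after throw: [b4@5:R b2@6:L b1@7:R b3@11:R]
Beat 5 (R): throw ball4 h=5 -> lands@10:L; in-air after throw: [b2@6:L b1@7:R b4@10:L b3@11:R]
Beat 6 (L): throw ball2 h=2 -> lands@8:L; in-air after throw: [b1@7:R b2@8:L b4@10:L b3@11:R]
Beat 7 (R): throw ball1 h=2 -> lands@9:R; in-air after throw: [b2@8:L b1@9:R b4@10:L b3@11:R]
Beat 8 (L): throw ball2 h=7 -> lands@15:R; in-air after throw: [b1@9:R b4@10:L b3@11:R b2@15:R]
Beat 9 (R): throw ball1 h=5 -> lands@14:L; in-air after throw: [b4@10:L b3@11:R b1@14:L b2@15:R]
Ball 1: thrown@0 h=7 -> first land @7; rethrown@7 h=2 -> second land @9

Answer: 7 9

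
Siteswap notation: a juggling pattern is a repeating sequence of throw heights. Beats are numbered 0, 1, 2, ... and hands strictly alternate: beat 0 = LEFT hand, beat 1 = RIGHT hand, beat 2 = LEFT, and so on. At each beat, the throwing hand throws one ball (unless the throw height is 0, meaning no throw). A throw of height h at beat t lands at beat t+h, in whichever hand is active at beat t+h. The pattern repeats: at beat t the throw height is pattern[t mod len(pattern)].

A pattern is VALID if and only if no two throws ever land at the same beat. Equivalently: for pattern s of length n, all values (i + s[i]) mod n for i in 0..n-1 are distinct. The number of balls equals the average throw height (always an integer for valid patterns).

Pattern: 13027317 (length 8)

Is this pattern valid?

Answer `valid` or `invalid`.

Answer: valid

Derivation:
i=0: (i + s[i]) mod n = (0 + 1) mod 8 = 1
i=1: (i + s[i]) mod n = (1 + 3) mod 8 = 4
i=2: (i + s[i]) mod n = (2 + 0) mod 8 = 2
i=3: (i + s[i]) mod n = (3 + 2) mod 8 = 5
i=4: (i + s[i]) mod n = (4 + 7) mod 8 = 3
i=5: (i + s[i]) mod n = (5 + 3) mod 8 = 0
i=6: (i + s[i]) mod n = (6 + 1) mod 8 = 7
i=7: (i + s[i]) mod n = (7 + 7) mod 8 = 6
Residues: [1, 4, 2, 5, 3, 0, 7, 6], distinct: True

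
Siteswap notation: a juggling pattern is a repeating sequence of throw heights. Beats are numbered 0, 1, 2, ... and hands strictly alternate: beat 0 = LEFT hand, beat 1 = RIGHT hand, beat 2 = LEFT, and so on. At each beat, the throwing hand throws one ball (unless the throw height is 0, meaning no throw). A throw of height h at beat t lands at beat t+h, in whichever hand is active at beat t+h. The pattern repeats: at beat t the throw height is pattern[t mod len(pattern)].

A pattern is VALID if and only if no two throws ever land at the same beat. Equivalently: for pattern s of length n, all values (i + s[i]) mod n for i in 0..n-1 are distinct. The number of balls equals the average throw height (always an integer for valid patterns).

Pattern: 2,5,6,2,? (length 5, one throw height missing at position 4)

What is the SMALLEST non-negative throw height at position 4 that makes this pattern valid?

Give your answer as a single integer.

i=0: (0 + 2) mod 5 = 2
i=1: (1 + 5) mod 5 = 1
i=2: (2 + 6) mod 5 = 3
i=3: (3 + 2) mod 5 = 0
i=4: s[i]=? (unknown)
Known residues: [0, 1, 2, 3]; need a permutation of 0..4, so missing residue r = 4
Need (4 + s) mod 5 = 4; smallest s = (4 - 4) mod 5 = 0

Answer: 0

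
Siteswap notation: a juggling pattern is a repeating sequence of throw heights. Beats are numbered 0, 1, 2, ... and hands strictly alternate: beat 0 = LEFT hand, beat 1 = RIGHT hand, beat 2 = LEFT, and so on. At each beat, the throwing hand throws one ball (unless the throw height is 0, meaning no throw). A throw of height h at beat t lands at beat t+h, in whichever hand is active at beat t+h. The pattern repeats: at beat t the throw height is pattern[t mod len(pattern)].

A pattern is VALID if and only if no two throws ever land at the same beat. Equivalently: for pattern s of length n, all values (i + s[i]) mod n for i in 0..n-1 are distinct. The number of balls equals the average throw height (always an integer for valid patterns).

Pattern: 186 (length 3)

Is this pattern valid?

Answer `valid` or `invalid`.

Answer: valid

Derivation:
i=0: (i + s[i]) mod n = (0 + 1) mod 3 = 1
i=1: (i + s[i]) mod n = (1 + 8) mod 3 = 0
i=2: (i + s[i]) mod n = (2 + 6) mod 3 = 2
Residues: [1, 0, 2], distinct: True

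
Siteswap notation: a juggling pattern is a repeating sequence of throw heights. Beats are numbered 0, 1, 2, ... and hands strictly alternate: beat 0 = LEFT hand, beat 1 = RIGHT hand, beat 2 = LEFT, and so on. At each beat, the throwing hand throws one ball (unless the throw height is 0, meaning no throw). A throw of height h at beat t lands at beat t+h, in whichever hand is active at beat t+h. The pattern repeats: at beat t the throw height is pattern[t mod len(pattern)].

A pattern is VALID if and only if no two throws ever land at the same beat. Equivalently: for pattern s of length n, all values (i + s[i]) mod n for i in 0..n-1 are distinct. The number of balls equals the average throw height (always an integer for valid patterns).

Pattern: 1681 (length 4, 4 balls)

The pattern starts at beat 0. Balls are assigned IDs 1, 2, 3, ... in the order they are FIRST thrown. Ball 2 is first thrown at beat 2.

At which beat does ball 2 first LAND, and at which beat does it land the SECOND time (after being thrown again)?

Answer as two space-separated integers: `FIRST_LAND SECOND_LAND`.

Beat 0 (L): throw ball1 h=1 -> lands@1:R; in-air after throw: [b1@1:R]
Beat 1 (R): throw ball1 h=6 -> lands@7:R; in-air after throw: [b1@7:R]
Beat 2 (L): throw ball2 h=8 -> lands@10:L; in-air after throw: [b1@7:R b2@10:L]
Beat 3 (R): throw ball3 h=1 -> lands@4:L; in-air after throw: [b3@4:L b1@7:R b2@10:L]
Beat 4 (L): throw ball3 h=1 -> lands@5:R; in-air after throw: [b3@5:R b1@7:R b2@10:L]
Beat 5 (R): throw ball3 h=6 -> lands@11:R; in-air after throw: [b1@7:R b2@10:L b3@11:R]
Beat 6 (L): throw ball4 h=8 -> lands@14:L; in-air after throw: [b1@7:R b2@10:L b3@11:R b4@14:L]
Beat 7 (R): throw ball1 h=1 -> lands@8:L; in-air after throw: [b1@8:L b2@10:L b3@11:R b4@14:L]
Beat 8 (L): throw ball1 h=1 -> lands@9:R; in-air after throw: [b1@9:R b2@10:L b3@11:R b4@14:L]
Beat 9 (R): throw ball1 h=6 -> lands@15:R; in-air after throw: [b2@10:L b3@11:R b4@14:L b1@15:R]
Beat 10 (L): throw ball2 h=8 -> lands@18:L; in-air after throw: [b3@11:R b4@14:L b1@15:R b2@18:L]
Beat 11 (R): throw ball3 h=1 -> lands@12:L; in-air after throw: [b3@12:L b4@14:L b1@15:R b2@18:L]
Beat 12 (L): throw ball3 h=1 -> lands@13:R; in-air after throw: [b3@13:R b4@14:L b1@15:R b2@18:L]
Beat 13 (R): throw ball3 h=6 -> lands@19:R; in-air after throw: [b4@14:L b1@15:R b2@18:L b3@19:R]
Ball 2: thrown@2 h=8 -> first land @10; rethrown@10 h=8 -> second land @18

Answer: 10 18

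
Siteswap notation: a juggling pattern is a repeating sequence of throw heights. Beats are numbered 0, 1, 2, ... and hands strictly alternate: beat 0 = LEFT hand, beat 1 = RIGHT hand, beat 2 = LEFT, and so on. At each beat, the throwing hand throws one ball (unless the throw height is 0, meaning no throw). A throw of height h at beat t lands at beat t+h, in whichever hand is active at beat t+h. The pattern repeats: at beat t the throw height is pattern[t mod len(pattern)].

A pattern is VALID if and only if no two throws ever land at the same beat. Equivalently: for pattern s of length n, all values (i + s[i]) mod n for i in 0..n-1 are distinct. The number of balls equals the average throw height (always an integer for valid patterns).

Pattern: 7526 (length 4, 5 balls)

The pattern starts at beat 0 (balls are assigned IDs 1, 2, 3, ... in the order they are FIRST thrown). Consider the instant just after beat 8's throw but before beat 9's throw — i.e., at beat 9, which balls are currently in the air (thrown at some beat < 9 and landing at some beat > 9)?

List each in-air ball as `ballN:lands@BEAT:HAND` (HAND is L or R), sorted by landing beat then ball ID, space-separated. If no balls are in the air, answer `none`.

Answer: ball5:lands@10:L ball3:lands@11:R ball1:lands@13:R ball2:lands@15:R

Derivation:
Beat 0 (L): throw ball1 h=7 -> lands@7:R; in-air after throw: [b1@7:R]
Beat 1 (R): throw ball2 h=5 -> lands@6:L; in-air after throw: [b2@6:L b1@7:R]
Beat 2 (L): throw ball3 h=2 -> lands@4:L; in-air after throw: [b3@4:L b2@6:L b1@7:R]
Beat 3 (R): throw ball4 h=6 -> lands@9:R; in-air after throw: [b3@4:L b2@6:L b1@7:R b4@9:R]
Beat 4 (L): throw ball3 h=7 -> lands@11:R; in-air after throw: [b2@6:L b1@7:R b4@9:R b3@11:R]
Beat 5 (R): throw ball5 h=5 -> lands@10:L; in-air after throw: [b2@6:L b1@7:R b4@9:R b5@10:L b3@11:R]
Beat 6 (L): throw ball2 h=2 -> lands@8:L; in-air after throw: [b1@7:R b2@8:L b4@9:R b5@10:L b3@11:R]
Beat 7 (R): throw ball1 h=6 -> lands@13:R; in-air after throw: [b2@8:L b4@9:R b5@10:L b3@11:R b1@13:R]
Beat 8 (L): throw ball2 h=7 -> lands@15:R; in-air after throw: [b4@9:R b5@10:L b3@11:R b1@13:R b2@15:R]
Beat 9 (R): throw ball4 h=5 -> lands@14:L; in-air after throw: [b5@10:L b3@11:R b1@13:R b4@14:L b2@15:R]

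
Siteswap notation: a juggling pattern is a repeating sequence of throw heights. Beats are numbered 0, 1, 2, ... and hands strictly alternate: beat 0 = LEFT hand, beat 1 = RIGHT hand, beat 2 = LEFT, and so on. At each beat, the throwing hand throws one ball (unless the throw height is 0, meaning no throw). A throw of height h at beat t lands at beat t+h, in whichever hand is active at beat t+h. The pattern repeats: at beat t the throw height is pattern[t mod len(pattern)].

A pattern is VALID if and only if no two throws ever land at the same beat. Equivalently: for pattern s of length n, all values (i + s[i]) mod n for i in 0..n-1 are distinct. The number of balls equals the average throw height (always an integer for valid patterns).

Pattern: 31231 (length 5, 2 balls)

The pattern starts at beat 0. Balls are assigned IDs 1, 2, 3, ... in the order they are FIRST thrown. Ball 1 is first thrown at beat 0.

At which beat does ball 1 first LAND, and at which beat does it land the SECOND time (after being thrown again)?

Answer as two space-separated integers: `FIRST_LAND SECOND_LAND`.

Beat 0 (L): throw ball1 h=3 -> lands@3:R; in-air after throw: [b1@3:R]
Beat 1 (R): throw ball2 h=1 -> lands@2:L; in-air after throw: [b2@2:L b1@3:R]
Beat 2 (L): throw ball2 h=2 -> lands@4:L; in-air after throw: [b1@3:R b2@4:L]
Beat 3 (R): throw ball1 h=3 -> lands@6:L; in-air after throw: [b2@4:L b1@6:L]
Beat 4 (L): throw ball2 h=1 -> lands@5:R; in-air after throw: [b2@5:R b1@6:L]
Beat 5 (R): throw ball2 h=3 -> lands@8:L; in-air after throw: [b1@6:L b2@8:L]
Beat 6 (L): throw ball1 h=1 -> lands@7:R; in-air after throw: [b1@7:R b2@8:L]
Ball 1: thrown@0 h=3 -> first land @3; rethrown@3 h=3 -> second land @6

Answer: 3 6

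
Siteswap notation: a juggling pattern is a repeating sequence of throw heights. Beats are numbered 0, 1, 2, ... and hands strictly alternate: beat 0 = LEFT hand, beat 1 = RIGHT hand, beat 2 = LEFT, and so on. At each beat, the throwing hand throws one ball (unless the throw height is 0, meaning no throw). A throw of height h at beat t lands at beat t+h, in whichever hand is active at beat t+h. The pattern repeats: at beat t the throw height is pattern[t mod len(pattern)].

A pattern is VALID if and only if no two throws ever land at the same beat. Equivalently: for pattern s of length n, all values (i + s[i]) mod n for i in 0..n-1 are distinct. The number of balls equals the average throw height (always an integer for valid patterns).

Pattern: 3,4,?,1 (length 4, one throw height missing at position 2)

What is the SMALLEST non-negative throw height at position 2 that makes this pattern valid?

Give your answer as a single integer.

i=0: (0 + 3) mod 4 = 3
i=1: (1 + 4) mod 4 = 1
i=2: s[i]=? (unknown)
i=3: (3 + 1) mod 4 = 0
Known residues: [0, 1, 3]; need a permutation of 0..3, so missing residue r = 2
Need (2 + s) mod 4 = 2; smallest s = (2 - 2) mod 4 = 0

Answer: 0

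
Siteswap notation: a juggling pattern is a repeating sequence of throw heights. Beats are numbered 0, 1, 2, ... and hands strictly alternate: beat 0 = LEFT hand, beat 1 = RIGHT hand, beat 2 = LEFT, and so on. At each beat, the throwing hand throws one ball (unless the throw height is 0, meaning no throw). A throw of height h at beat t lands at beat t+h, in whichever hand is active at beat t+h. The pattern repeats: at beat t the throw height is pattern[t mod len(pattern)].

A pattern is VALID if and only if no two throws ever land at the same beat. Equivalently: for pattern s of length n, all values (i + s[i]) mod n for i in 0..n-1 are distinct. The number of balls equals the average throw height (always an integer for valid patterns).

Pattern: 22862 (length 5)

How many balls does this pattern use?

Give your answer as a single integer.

Answer: 4

Derivation:
Pattern = [2, 2, 8, 6, 2], length n = 5
  position 0: throw height = 2, running sum = 2
  position 1: throw height = 2, running sum = 4
  position 2: throw height = 8, running sum = 12
  position 3: throw height = 6, running sum = 18
  position 4: throw height = 2, running sum = 20
Total sum = 20; balls = sum / n = 20 / 5 = 4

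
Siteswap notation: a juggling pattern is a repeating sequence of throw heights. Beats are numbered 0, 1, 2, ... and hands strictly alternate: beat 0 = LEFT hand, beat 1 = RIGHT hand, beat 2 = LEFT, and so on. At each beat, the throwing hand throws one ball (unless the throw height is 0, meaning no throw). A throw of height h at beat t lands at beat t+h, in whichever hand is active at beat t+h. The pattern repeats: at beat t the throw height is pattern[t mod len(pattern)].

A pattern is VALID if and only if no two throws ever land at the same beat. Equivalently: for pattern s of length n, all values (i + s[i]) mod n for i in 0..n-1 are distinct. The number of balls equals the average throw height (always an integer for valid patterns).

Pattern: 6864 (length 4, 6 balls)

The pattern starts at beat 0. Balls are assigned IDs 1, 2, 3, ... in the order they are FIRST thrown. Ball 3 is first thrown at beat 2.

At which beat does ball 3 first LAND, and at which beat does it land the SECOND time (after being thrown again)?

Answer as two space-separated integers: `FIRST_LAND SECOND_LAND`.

Answer: 8 14

Derivation:
Beat 0 (L): throw ball1 h=6 -> lands@6:L; in-air after throw: [b1@6:L]
Beat 1 (R): throw ball2 h=8 -> lands@9:R; in-air after throw: [b1@6:L b2@9:R]
Beat 2 (L): throw ball3 h=6 -> lands@8:L; in-air after throw: [b1@6:L b3@8:L b2@9:R]
Beat 3 (R): throw ball4 h=4 -> lands@7:R; in-air after throw: [b1@6:L b4@7:R b3@8:L b2@9:R]
Beat 4 (L): throw ball5 h=6 -> lands@10:L; in-air after throw: [b1@6:L b4@7:R b3@8:L b2@9:R b5@10:L]
Beat 5 (R): throw ball6 h=8 -> lands@13:R; in-air after throw: [b1@6:L b4@7:R b3@8:L b2@9:R b5@10:L b6@13:R]
Beat 6 (L): throw ball1 h=6 -> lands@12:L; in-air after throw: [b4@7:R b3@8:L b2@9:R b5@10:L b1@12:L b6@13:R]
Beat 7 (R): throw ball4 h=4 -> lands@11:R; in-air after throw: [b3@8:L b2@9:R b5@10:L b4@11:R b1@12:L b6@13:R]
Beat 8 (L): throw ball3 h=6 -> lands@14:L; in-air after throw: [b2@9:R b5@10:L b4@11:R b1@12:L b6@13:R b3@14:L]
Beat 9 (R): throw ball2 h=8 -> lands@17:R; in-air after throw: [b5@10:L b4@11:R b1@12:L b6@13:R b3@14:L b2@17:R]
Beat 10 (L): throw ball5 h=6 -> lands@16:L; in-air after throw: [b4@11:R b1@12:L b6@13:R b3@14:L b5@16:L b2@17:R]
Beat 11 (R): throw ball4 h=4 -> lands@15:R; in-air after throw: [b1@12:L b6@13:R b3@14:L b4@15:R b5@16:L b2@17:R]
Ball 3: thrown@2 h=6 -> first land @8; rethrown@8 h=6 -> second land @14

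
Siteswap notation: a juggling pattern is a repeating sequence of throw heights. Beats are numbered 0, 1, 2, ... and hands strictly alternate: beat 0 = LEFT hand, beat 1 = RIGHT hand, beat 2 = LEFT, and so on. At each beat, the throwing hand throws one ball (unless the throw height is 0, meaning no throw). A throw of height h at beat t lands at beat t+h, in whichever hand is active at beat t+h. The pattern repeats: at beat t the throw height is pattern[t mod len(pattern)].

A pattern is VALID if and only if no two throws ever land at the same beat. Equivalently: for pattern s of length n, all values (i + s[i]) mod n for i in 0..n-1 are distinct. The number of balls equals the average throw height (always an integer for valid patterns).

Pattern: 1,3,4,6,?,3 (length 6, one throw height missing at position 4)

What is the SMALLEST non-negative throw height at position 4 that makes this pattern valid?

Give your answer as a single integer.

Answer: 1

Derivation:
i=0: (0 + 1) mod 6 = 1
i=1: (1 + 3) mod 6 = 4
i=2: (2 + 4) mod 6 = 0
i=3: (3 + 6) mod 6 = 3
i=4: s[i]=? (unknown)
i=5: (5 + 3) mod 6 = 2
Known residues: [0, 1, 2, 3, 4]; need a permutation of 0..5, so missing residue r = 5
Need (4 + s) mod 6 = 5; smallest s = (5 - 4) mod 6 = 1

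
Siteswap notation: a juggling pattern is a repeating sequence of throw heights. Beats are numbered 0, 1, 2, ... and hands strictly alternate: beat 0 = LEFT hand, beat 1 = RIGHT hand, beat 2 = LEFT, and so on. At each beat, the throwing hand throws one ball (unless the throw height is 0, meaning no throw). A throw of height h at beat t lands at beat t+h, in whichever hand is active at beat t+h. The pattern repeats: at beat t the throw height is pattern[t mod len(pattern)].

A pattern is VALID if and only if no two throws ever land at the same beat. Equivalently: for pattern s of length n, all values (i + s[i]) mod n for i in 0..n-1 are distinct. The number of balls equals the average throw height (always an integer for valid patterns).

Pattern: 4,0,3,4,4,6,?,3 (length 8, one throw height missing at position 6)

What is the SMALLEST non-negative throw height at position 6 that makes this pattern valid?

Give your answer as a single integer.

Answer: 0

Derivation:
i=0: (0 + 4) mod 8 = 4
i=1: (1 + 0) mod 8 = 1
i=2: (2 + 3) mod 8 = 5
i=3: (3 + 4) mod 8 = 7
i=4: (4 + 4) mod 8 = 0
i=5: (5 + 6) mod 8 = 3
i=6: s[i]=? (unknown)
i=7: (7 + 3) mod 8 = 2
Known residues: [0, 1, 2, 3, 4, 5, 7]; need a permutation of 0..7, so missing residue r = 6
Need (6 + s) mod 8 = 6; smallest s = (6 - 6) mod 8 = 0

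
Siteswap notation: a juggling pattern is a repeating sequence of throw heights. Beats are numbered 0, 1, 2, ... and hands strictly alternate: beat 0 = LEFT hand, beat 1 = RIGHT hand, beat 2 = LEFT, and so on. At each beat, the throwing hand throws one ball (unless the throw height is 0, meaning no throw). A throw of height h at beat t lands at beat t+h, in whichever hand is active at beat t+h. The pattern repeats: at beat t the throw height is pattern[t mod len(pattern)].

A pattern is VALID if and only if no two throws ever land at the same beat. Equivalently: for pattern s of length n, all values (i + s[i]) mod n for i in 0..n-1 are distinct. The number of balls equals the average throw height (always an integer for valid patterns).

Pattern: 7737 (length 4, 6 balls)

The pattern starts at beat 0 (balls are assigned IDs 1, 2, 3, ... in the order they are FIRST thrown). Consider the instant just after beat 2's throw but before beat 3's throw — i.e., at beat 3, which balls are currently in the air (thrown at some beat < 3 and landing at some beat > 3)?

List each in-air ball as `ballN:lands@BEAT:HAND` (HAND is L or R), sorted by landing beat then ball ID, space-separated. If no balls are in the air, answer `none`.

Beat 0 (L): throw ball1 h=7 -> lands@7:R; in-air after throw: [b1@7:R]
Beat 1 (R): throw ball2 h=7 -> lands@8:L; in-air after throw: [b1@7:R b2@8:L]
Beat 2 (L): throw ball3 h=3 -> lands@5:R; in-air after throw: [b3@5:R b1@7:R b2@8:L]
Beat 3 (R): throw ball4 h=7 -> lands@10:L; in-air after throw: [b3@5:R b1@7:R b2@8:L b4@10:L]

Answer: ball3:lands@5:R ball1:lands@7:R ball2:lands@8:L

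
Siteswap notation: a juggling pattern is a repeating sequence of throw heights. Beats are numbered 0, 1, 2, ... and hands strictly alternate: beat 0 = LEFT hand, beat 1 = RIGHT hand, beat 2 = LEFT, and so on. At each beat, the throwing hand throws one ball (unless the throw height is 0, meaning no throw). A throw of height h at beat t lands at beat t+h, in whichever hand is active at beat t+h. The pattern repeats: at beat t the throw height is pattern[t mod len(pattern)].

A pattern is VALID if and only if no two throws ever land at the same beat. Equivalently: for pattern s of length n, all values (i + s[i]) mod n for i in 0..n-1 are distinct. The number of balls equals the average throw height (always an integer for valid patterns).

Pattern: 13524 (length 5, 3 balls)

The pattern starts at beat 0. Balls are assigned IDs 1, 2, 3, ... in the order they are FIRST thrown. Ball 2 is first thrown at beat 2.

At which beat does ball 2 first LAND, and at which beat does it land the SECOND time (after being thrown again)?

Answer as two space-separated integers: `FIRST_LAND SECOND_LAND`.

Beat 0 (L): throw ball1 h=1 -> lands@1:R; in-air after throw: [b1@1:R]
Beat 1 (R): throw ball1 h=3 -> lands@4:L; in-air after throw: [b1@4:L]
Beat 2 (L): throw ball2 h=5 -> lands@7:R; in-air after throw: [b1@4:L b2@7:R]
Beat 3 (R): throw ball3 h=2 -> lands@5:R; in-air after throw: [b1@4:L b3@5:R b2@7:R]
Beat 4 (L): throw ball1 h=4 -> lands@8:L; in-air after throw: [b3@5:R b2@7:R b1@8:L]
Beat 5 (R): throw ball3 h=1 -> lands@6:L; in-air after throw: [b3@6:L b2@7:R b1@8:L]
Beat 6 (L): throw ball3 h=3 -> lands@9:R; in-air after throw: [b2@7:R b1@8:L b3@9:R]
Beat 7 (R): throw ball2 h=5 -> lands@12:L; in-air after throw: [b1@8:L b3@9:R b2@12:L]
Beat 8 (L): throw ball1 h=2 -> lands@10:L; in-air after throw: [b3@9:R b1@10:L b2@12:L]
Beat 9 (R): throw ball3 h=4 -> lands@13:R; in-air after throw: [b1@10:L b2@12:L b3@13:R]
Beat 10 (L): throw ball1 h=1 -> lands@11:R; in-air after throw: [b1@11:R b2@12:L b3@13:R]
Beat 11 (R): throw ball1 h=3 -> lands@14:L; in-air after throw: [b2@12:L b3@13:R b1@14:L]
Ball 2: thrown@2 h=5 -> first land @7; rethrown@7 h=5 -> second land @12

Answer: 7 12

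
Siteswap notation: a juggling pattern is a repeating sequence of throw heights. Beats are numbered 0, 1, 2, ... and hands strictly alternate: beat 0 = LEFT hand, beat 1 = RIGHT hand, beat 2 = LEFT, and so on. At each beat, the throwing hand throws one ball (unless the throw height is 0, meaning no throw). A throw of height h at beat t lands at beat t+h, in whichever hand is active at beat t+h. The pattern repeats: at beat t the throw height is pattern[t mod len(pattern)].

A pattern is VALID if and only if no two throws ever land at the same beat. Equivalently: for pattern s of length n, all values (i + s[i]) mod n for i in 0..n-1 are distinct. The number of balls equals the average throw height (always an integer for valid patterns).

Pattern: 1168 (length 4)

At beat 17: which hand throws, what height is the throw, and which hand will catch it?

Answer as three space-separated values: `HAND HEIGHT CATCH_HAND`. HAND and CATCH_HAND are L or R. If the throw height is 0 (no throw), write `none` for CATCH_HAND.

Answer: R 1 L

Derivation:
Beat 17: 17 mod 2 = 1, so hand = R
Throw height = pattern[17 mod 4] = pattern[1] = 1
Lands at beat 17+1=18, 18 mod 2 = 0, so catch hand = L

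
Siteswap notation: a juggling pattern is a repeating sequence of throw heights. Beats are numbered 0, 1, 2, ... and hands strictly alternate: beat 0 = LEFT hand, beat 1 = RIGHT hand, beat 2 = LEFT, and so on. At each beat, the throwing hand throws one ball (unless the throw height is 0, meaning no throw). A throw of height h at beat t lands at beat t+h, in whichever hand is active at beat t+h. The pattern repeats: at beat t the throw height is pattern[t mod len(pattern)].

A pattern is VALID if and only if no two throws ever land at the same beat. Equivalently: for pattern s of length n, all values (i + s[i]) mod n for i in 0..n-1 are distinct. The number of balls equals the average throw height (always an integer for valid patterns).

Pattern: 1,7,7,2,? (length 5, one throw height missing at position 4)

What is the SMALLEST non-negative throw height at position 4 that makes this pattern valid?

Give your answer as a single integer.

i=0: (0 + 1) mod 5 = 1
i=1: (1 + 7) mod 5 = 3
i=2: (2 + 7) mod 5 = 4
i=3: (3 + 2) mod 5 = 0
i=4: s[i]=? (unknown)
Known residues: [0, 1, 3, 4]; need a permutation of 0..4, so missing residue r = 2
Need (4 + s) mod 5 = 2; smallest s = (2 - 4) mod 5 = 3

Answer: 3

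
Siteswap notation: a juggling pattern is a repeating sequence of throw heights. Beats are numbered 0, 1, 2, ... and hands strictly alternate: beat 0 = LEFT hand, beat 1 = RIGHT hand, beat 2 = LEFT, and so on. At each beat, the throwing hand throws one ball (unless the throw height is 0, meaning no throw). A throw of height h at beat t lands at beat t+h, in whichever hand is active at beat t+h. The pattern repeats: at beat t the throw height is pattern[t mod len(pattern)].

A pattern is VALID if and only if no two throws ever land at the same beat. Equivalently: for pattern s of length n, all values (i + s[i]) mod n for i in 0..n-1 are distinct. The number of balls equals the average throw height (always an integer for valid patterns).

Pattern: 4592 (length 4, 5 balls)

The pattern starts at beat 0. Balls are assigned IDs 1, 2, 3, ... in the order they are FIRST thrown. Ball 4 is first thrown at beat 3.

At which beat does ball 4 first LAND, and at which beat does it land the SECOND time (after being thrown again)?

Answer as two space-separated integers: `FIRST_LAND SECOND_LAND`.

Answer: 5 10

Derivation:
Beat 0 (L): throw ball1 h=4 -> lands@4:L; in-air after throw: [b1@4:L]
Beat 1 (R): throw ball2 h=5 -> lands@6:L; in-air after throw: [b1@4:L b2@6:L]
Beat 2 (L): throw ball3 h=9 -> lands@11:R; in-air after throw: [b1@4:L b2@6:L b3@11:R]
Beat 3 (R): throw ball4 h=2 -> lands@5:R; in-air after throw: [b1@4:L b4@5:R b2@6:L b3@11:R]
Beat 4 (L): throw ball1 h=4 -> lands@8:L; in-air after throw: [b4@5:R b2@6:L b1@8:L b3@11:R]
Beat 5 (R): throw ball4 h=5 -> lands@10:L; in-air after throw: [b2@6:L b1@8:L b4@10:L b3@11:R]
Beat 6 (L): throw ball2 h=9 -> lands@15:R; in-air after throw: [b1@8:L b4@10:L b3@11:R b2@15:R]
Beat 7 (R): throw ball5 h=2 -> lands@9:R; in-air after throw: [b1@8:L b5@9:R b4@10:L b3@11:R b2@15:R]
Beat 8 (L): throw ball1 h=4 -> lands@12:L; in-air after throw: [b5@9:R b4@10:L b3@11:R b1@12:L b2@15:R]
Beat 9 (R): throw ball5 h=5 -> lands@14:L; in-air after throw: [b4@10:L b3@11:R b1@12:L b5@14:L b2@15:R]
Beat 10 (L): throw ball4 h=9 -> lands@19:R; in-air after throw: [b3@11:R b1@12:L b5@14:L b2@15:R b4@19:R]
Ball 4: thrown@3 h=2 -> first land @5; rethrown@5 h=5 -> second land @10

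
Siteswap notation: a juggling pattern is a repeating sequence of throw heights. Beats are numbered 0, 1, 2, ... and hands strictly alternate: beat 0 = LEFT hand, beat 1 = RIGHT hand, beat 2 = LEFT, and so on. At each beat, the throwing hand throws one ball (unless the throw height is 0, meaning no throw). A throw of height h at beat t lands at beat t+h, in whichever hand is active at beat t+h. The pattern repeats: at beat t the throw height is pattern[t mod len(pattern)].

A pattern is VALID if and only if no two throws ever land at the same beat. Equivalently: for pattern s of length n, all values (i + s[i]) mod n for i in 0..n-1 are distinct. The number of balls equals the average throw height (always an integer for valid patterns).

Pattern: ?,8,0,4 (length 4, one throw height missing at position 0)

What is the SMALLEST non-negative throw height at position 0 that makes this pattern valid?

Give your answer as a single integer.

Answer: 0

Derivation:
i=0: s[i]=? (unknown)
i=1: (1 + 8) mod 4 = 1
i=2: (2 + 0) mod 4 = 2
i=3: (3 + 4) mod 4 = 3
Known residues: [1, 2, 3]; need a permutation of 0..3, so missing residue r = 0
Need (0 + s) mod 4 = 0; smallest s = (0 - 0) mod 4 = 0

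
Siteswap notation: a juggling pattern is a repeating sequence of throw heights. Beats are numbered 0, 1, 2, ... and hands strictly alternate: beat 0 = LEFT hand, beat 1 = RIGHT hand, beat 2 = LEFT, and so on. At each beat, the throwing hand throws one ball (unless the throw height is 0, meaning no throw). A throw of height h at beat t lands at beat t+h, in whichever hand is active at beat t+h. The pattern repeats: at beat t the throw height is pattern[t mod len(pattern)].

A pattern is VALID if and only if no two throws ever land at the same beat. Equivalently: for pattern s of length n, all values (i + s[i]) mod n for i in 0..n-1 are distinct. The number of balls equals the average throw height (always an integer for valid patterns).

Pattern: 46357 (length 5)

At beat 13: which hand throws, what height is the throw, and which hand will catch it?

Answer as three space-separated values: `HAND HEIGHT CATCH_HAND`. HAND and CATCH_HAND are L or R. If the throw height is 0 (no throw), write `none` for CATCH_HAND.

Beat 13: 13 mod 2 = 1, so hand = R
Throw height = pattern[13 mod 5] = pattern[3] = 5
Lands at beat 13+5=18, 18 mod 2 = 0, so catch hand = L

Answer: R 5 L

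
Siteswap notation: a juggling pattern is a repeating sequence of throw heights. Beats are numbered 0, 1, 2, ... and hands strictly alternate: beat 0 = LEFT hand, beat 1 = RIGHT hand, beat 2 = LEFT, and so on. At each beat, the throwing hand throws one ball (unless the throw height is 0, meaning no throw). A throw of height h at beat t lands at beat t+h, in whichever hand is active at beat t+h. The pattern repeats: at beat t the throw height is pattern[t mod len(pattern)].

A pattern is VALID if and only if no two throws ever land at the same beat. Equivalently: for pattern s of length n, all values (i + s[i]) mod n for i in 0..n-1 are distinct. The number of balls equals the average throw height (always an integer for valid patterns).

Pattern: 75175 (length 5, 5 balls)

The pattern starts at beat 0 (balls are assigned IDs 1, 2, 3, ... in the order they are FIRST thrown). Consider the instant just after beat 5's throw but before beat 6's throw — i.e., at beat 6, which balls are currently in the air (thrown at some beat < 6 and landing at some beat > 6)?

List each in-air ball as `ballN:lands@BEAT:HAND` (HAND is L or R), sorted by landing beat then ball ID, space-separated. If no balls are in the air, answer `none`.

Beat 0 (L): throw ball1 h=7 -> lands@7:R; in-air after throw: [b1@7:R]
Beat 1 (R): throw ball2 h=5 -> lands@6:L; in-air after throw: [b2@6:L b1@7:R]
Beat 2 (L): throw ball3 h=1 -> lands@3:R; in-air after throw: [b3@3:R b2@6:L b1@7:R]
Beat 3 (R): throw ball3 h=7 -> lands@10:L; in-air after throw: [b2@6:L b1@7:R b3@10:L]
Beat 4 (L): throw ball4 h=5 -> lands@9:R; in-air after throw: [b2@6:L b1@7:R b4@9:R b3@10:L]
Beat 5 (R): throw ball5 h=7 -> lands@12:L; in-air after throw: [b2@6:L b1@7:R b4@9:R b3@10:L b5@12:L]
Beat 6 (L): throw ball2 h=5 -> lands@11:R; in-air after throw: [b1@7:R b4@9:R b3@10:L b2@11:R b5@12:L]

Answer: ball1:lands@7:R ball4:lands@9:R ball3:lands@10:L ball5:lands@12:L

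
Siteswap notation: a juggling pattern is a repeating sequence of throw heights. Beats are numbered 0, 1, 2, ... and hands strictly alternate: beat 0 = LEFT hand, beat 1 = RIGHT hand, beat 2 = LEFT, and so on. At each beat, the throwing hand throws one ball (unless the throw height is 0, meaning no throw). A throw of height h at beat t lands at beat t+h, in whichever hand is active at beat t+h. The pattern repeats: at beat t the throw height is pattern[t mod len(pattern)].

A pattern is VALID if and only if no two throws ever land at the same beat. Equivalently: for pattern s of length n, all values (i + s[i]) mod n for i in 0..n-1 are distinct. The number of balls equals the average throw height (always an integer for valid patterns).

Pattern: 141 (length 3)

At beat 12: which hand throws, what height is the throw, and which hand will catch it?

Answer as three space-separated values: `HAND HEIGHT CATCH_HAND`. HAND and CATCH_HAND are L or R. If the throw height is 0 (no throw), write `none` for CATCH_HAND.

Beat 12: 12 mod 2 = 0, so hand = L
Throw height = pattern[12 mod 3] = pattern[0] = 1
Lands at beat 12+1=13, 13 mod 2 = 1, so catch hand = R

Answer: L 1 R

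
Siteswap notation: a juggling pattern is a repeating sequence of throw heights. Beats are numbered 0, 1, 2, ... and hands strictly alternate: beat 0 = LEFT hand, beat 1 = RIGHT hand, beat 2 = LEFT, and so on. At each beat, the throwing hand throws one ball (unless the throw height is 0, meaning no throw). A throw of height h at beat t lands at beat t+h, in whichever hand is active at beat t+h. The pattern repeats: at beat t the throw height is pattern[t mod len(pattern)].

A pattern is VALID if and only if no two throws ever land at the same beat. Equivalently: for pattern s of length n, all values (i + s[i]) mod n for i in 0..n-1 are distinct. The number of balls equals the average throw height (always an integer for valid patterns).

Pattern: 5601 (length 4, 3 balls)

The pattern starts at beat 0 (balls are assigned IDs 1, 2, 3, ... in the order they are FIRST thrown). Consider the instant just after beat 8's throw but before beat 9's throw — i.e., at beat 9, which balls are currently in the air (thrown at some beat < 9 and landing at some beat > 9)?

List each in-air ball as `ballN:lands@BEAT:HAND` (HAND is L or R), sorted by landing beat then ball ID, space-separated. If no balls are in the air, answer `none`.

Answer: ball1:lands@11:R ball2:lands@13:R

Derivation:
Beat 0 (L): throw ball1 h=5 -> lands@5:R; in-air after throw: [b1@5:R]
Beat 1 (R): throw ball2 h=6 -> lands@7:R; in-air after throw: [b1@5:R b2@7:R]
Beat 3 (R): throw ball3 h=1 -> lands@4:L; in-air after throw: [b3@4:L b1@5:R b2@7:R]
Beat 4 (L): throw ball3 h=5 -> lands@9:R; in-air after throw: [b1@5:R b2@7:R b3@9:R]
Beat 5 (R): throw ball1 h=6 -> lands@11:R; in-air after throw: [b2@7:R b3@9:R b1@11:R]
Beat 7 (R): throw ball2 h=1 -> lands@8:L; in-air after throw: [b2@8:L b3@9:R b1@11:R]
Beat 8 (L): throw ball2 h=5 -> lands@13:R; in-air after throw: [b3@9:R b1@11:R b2@13:R]
Beat 9 (R): throw ball3 h=6 -> lands@15:R; in-air after throw: [b1@11:R b2@13:R b3@15:R]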